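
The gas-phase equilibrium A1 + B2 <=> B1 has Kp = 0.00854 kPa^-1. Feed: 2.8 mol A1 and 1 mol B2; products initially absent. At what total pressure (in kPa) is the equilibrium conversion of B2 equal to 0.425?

Take 1 mol B2 as basis and let X be its fractional conversion, so ξ = X.
Moles: n_A1 = 2.8 − X; n_B2 = 1 − X; n_B1 = X.
n_T = Σnᵢ = 3.8 − X.
Kp = p_B1 / (p_A1 p_B2) with p_i = (n_i/n_T)·P.
At X = 0.425: the mole-fraction product g(X) = Π y_i^ν_i = 1.05. Since Kp = g(X)·P^{-1}, P = (g/Kp)^(1/1) = (1.05/0.00854)^(1/1) = 123 kPa.

P = 123 kPa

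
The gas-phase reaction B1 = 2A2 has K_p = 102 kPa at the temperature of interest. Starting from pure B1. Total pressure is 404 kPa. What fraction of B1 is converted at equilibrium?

Basis: 1 mol B1 initially; let X = conversion of B1. Extent ξ = X.
Moles: n_B1 = 1 − X; n_A2 = 2X.
n_T = Σnᵢ = 1 + X.
y_i = n_i/n_T, p_i = y_i·P. K_p = p_A2^2 / (p_B1).
Setting this equal to 102 kPa and taking the physical root (0 < X < 1) gives X = 0.244.

X = 0.244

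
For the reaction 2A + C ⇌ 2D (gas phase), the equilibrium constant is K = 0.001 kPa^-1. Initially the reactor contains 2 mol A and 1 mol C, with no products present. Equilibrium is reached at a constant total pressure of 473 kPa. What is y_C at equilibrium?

y_C = 0.269

Basis: 2 mol A initially; let X = conversion of A. Extent ξ = X.
Moles: n_A = 2 − 2X; n_C = 1 − X; n_D = 2X.
Total moles n_T = 3 − X.
y_i = n_i/n_T, p_i = y_i·P. K = p_D^2 / (p_A^2 p_C).
This yields a degree-3 equation in X; solving on (0,1), X = 0.263.
Then n_C = 0.737, n_T = 2.74, so y_C = 0.269.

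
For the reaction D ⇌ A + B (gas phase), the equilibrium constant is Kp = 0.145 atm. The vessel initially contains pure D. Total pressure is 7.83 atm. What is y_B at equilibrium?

y_B = 0.119

Basis: 1 mol D initially; let X = conversion of D. Extent ξ = X.
Moles: n_D = 1 − X; n_A = X; n_B = X.
Summing: n_T = 1 + X.
With p_i = (n_i/n_T)P, Kp = p_A p_B / (p_D).
Equating to 0.145 atm and solving on 0 < X < 1: X = 0.135.
Then n_B = 0.135, n_T = 1.13, so y_B = 0.119.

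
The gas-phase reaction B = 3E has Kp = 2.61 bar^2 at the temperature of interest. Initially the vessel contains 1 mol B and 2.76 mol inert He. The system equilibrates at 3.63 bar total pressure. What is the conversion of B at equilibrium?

X = 0.445

Basis: 1 mol B initially; let X = conversion of B. Extent ξ = X.
Moles: n_B = 1 − X; n_E = 3X; n_I = 2.76 (inert).
Summing: n_T = 3.76 + 2X.
With p_i = (n_i/n_T)P, Kp = p_E^3 / (p_B).
This yields a degree-3 equation in X; solving on (0,1), X = 0.445.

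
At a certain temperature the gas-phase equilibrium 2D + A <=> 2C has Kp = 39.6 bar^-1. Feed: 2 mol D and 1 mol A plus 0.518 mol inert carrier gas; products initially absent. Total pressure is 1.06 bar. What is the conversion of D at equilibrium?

X = 0.684

Take 2 mol D as basis and let X be its fractional conversion, so ξ = X.
Species balance: n_D = 2 − 2X; n_A = 1 − X; n_C = 2X; n_I = 0.518 (inert).
Total moles n_T = 3.52 − X.
y_i = n_i/n_T, p_i = y_i·P. Kp = p_C^2 / (p_D^2 p_A).
This yields a degree-3 equation in X; solving on (0,1), X = 0.684.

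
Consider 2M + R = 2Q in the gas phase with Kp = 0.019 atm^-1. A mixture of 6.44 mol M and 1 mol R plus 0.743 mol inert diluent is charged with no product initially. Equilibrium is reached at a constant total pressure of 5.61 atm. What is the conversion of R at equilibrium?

X = 0.288

Let X = conversion of R (basis 1 mol R); extent of reaction ξ = X.
Moles: n_M = 6.44 − 2X; n_R = 1 − X; n_Q = 2X; n_I = 0.743 (inert).
n_T = Σnᵢ = 8.18 − X.
y_i = n_i/n_T, p_i = y_i·P. Kp = p_Q^2 / (p_M^2 p_R).
Substituting and setting equal to 0.019 atm^-1 gives a polynomial in X; the root in (0,1) is X = 0.288.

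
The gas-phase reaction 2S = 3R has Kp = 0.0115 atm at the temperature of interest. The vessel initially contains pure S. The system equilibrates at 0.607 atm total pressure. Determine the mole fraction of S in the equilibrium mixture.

y_S = 0.775

Let X = conversion of S (basis 1 mol S); extent of reaction ξ = 0.5X.
Mole table: n_S = 1 − X; n_R = 1.5X.
Summing: n_T = 1 + 0.5X.
y_i = n_i/n_T, p_i = y_i·P. Kp = p_R^3 / (p_S^2).
Setting this equal to 0.0115 atm and taking the physical root (0 < X < 1) gives X = 0.162.
Then n_S = 0.838, n_T = 1.08, so y_S = 0.775.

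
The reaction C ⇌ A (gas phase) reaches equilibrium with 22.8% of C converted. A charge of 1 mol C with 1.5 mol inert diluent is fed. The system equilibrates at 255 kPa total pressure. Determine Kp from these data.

Take 1 mol C as basis and let X be its fractional conversion, so ξ = X.
At extent ξ: n_C = 1 − X; n_A = X; n_I = 1.5 (inert).
Total moles n_T = 2.5 (Δν = 0, constant).
At X = 0.228: n_C = 0.772, n_A = 0.228, n_T = 2.5.
p_i = (n_i/n_T)·P. Kp = p_A / (p_C) = 0.295.

Kp = 0.295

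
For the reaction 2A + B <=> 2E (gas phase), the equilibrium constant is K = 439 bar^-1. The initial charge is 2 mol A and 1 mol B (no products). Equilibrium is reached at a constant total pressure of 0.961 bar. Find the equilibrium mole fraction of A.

Basis: 2 mol A initially; let X = conversion of A. Extent ξ = X.
Mole table: n_A = 2 − 2X; n_B = 1 − X; n_E = 2X.
n_T = Σnᵢ = 3 − X.
With p_i = (n_i/n_T)P, K = p_E^2 / (p_A^2 p_B).
Setting this equal to 439 bar^-1 and taking the physical root (0 < X < 1) gives X = 0.846.
Then n_A = 0.308, n_T = 2.15, so y_A = 0.143.

y_A = 0.143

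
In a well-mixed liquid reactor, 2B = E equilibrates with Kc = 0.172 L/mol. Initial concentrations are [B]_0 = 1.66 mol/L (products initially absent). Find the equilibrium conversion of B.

X = 0.289

Let X = conversion of B; extent ξ = 1.66X/2 mol/L.
Concentrations: [B] = 1.66 − 1.66X; [E] = 0.83X.
Kc = [E] / ([B]^2).
Setting equal to 0.172 and solving for X on (0,1) gives X = 0.289.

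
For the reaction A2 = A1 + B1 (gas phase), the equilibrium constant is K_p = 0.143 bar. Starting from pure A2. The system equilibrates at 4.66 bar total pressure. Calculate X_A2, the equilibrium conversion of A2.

X = 0.173

Basis: 1 mol A2 initially; let X = conversion of A2. Extent ξ = X.
At extent ξ: n_A2 = 1 − X; n_A1 = X; n_B1 = X.
Total moles n_T = 1 + X.
Mole fractions y_i = n_i/n_T; K_p = p_A1 p_B1 / (p_A2) with p_i = y_i·P.
This yields a degree-2 equation in X; solving on (0,1), X = 0.173.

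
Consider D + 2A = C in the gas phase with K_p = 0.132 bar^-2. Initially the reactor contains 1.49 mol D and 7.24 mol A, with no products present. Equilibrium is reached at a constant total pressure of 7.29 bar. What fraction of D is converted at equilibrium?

X = 0.804

Basis: 1.49 mol D initially; let X = conversion of D. Extent ξ = 1.49X.
Mole table: n_D = 1.49 − 1.49X; n_A = 7.24 − 2.98X; n_C = 1.49X.
n_T = Σnᵢ = 8.73 − 2.98X.
y_i = n_i/n_T, p_i = y_i·P. K_p = p_C / (p_D p_A^2).
Equating to 0.132 bar^-2 and solving on 0 < X < 1: X = 0.804.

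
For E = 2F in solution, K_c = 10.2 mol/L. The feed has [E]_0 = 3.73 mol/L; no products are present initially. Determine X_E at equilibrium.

X = 0.553

Let X = conversion of E; extent ξ = 3.73·X mol/L.
Concentrations: [E] = 3.73 − 3.73X; [F] = 7.46X.
K_c = [F]^2 / ([E]).
Solving K_c = 10.2 for X ∈ (0,1): X = 0.553.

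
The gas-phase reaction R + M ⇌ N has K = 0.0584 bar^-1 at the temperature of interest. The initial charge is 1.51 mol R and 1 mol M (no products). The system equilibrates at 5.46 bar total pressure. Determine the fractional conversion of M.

X = 0.155

Basis: 1 mol M initially; let X = conversion of M. Extent ξ = X.
Moles: n_R = 1.51 − X; n_M = 1 − X; n_N = X.
n_T = Σnᵢ = 2.51 − X.
y_i = n_i/n_T, p_i = y_i·P. K = p_N / (p_R p_M).
Equating to 0.0584 bar^-1 and solving on 0 < X < 1: X = 0.155.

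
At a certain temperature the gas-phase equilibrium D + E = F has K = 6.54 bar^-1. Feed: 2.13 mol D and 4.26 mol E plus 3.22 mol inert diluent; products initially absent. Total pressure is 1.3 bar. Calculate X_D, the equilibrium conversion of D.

X = 0.740

Let X = conversion of D (basis 2.13 mol D); extent of reaction ξ = 2.13X.
Species balance: n_D = 2.13 − 2.13X; n_E = 4.26 − 2.13X; n_F = 2.13X; n_I = 3.22 (inert).
Total moles n_T = 9.61 − 2.13X.
y_i = n_i/n_T, p_i = y_i·P. K = p_F / (p_D p_E).
Substituting and setting equal to 6.54 bar^-1 gives a polynomial in X; the root in (0,1) is X = 0.740.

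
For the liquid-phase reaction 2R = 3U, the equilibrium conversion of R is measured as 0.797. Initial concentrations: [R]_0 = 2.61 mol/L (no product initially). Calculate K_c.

Let X = conversion of R.
Concentrations: [R] = 2.61 − 2.61X; [U] = 3.92X.
At X = 0.797: [R] = 0.53, [U] = 3.12.
K_c = [U]^3 / ([R]^2) = 108 mol/L.

K_c = 108 mol/L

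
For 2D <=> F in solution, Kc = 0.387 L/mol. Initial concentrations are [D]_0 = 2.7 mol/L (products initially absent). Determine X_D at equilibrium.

X = 0.507

Let X = conversion of D; extent ξ = 2.7X/2 mol/L.
Concentrations: [D] = 2.7 − 2.7X; [F] = 1.35X.
Kc = [F] / ([D]^2).
Equating to 0.387 L/mol: the physical root is X = 0.507.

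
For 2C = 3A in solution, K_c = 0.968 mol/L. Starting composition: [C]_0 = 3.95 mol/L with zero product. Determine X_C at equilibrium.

X = 0.322

Let X = conversion of C; extent ξ = 3.95X/2 mol/L.
Concentrations: [C] = 3.95 − 3.95X; [A] = 5.93X.
K_c = [A]^3 / ([C]^2).
Equating to 0.968 mol/L: the physical root is X = 0.322.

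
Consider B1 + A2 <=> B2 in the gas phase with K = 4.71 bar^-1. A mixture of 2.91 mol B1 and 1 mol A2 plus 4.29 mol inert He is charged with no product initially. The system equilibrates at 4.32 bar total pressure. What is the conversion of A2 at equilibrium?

Take 1 mol A2 as basis and let X be its fractional conversion, so ξ = X.
Moles: n_B1 = 2.91 − X; n_A2 = 1 − X; n_B2 = X; n_I = 4.29 (inert).
Summing: n_T = 8.2 − X.
Mole fractions y_i = n_i/n_T; K = p_B2 / (p_B1 p_A2) with p_i = y_i·P.
This yields a degree-2 equation in X; solving on (0,1), X = 0.851.

X = 0.851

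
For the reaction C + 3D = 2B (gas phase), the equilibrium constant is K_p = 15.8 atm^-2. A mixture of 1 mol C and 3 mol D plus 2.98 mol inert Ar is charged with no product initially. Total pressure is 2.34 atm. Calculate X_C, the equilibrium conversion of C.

X = 0.617

Take 1 mol C as basis and let X be its fractional conversion, so ξ = X.
Mole table: n_C = 1 − X; n_D = 3 − 3X; n_B = 2X; n_I = 2.98 (inert).
n_T = Σnᵢ = 6.98 − 2X.
Mole fractions y_i = n_i/n_T; K_p = p_B^2 / (p_C p_D^3) with p_i = y_i·P.
Setting this equal to 15.8 atm^-2 and taking the physical root (0 < X < 1) gives X = 0.617.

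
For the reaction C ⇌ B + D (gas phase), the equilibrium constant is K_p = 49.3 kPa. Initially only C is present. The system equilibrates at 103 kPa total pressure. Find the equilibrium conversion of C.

Basis: 1 mol C initially; let X = conversion of C. Extent ξ = X.
Mole table: n_C = 1 − X; n_B = X; n_D = X.
n_T = Σnᵢ = 1 + X.
With p_i = (n_i/n_T)P, K_p = p_B p_D / (p_C).
Substituting and setting equal to 49.3 kPa gives a polynomial in X; the root in (0,1) is X = 0.569.

X = 0.569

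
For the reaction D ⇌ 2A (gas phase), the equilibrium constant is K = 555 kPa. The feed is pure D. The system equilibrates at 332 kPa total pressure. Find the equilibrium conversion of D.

Take 1 mol D as basis and let X be its fractional conversion, so ξ = X.
Mole table: n_D = 1 − X; n_A = 2X.
Total moles n_T = 1 + X.
Mole fractions y_i = n_i/n_T; K = p_A^2 / (p_D) with p_i = y_i·P.
Setting this equal to 555 kPa and taking the physical root (0 < X < 1) gives X = 0.543.

X = 0.543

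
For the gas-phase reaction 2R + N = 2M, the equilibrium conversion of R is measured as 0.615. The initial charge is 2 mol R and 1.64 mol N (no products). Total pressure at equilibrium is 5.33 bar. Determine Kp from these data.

Take 2 mol R as basis and let X be its fractional conversion, so ξ = X.
Mole table: n_R = 2 − 2X; n_N = 1.64 − X; n_M = 2X.
n_T = Σnᵢ = 3.64 − X.
At X = 0.615: n_R = 0.77, n_N = 1.02, n_M = 1.23, n_T = 3.02.
p_i = (n_i/n_T)·P. Kp = p_M^2 / (p_R^2 p_N) = 1.41 bar^-1.

Kp = 1.41 bar^-1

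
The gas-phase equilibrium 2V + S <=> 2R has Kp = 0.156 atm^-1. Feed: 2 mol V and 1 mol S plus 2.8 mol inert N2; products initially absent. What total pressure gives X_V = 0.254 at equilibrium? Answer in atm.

Take 2 mol V as basis and let X be its fractional conversion, so ξ = X.
Species balance: n_V = 2 − 2X; n_S = 1 − X; n_R = 2X; n_I = 2.8 (inert).
Summing: n_T = 5.8 − X.
Kp = p_R^2 / (p_V^2 p_S) with p_i = (n_i/n_T)·P.
At X = 0.254: the mole-fraction product g(X) = Π y_i^ν_i = 0.8618. Since Kp = g(X)·P^{-1}, P = (g/Kp)^(1/1) = (0.8618/0.156)^(1/1) = 5.52 atm.

P = 5.52 atm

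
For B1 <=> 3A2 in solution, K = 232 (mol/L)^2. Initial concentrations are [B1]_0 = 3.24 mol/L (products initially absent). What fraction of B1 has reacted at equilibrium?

Let X = conversion of B1; extent ξ = 3.24·X mol/L.
Concentrations: [B1] = 3.24 − 3.24X; [A2] = 9.72X.
K = [A2]^3 / ([B1]).
Equating to 232 (mol/L)^2: the physical root is X = 0.656.

X = 0.656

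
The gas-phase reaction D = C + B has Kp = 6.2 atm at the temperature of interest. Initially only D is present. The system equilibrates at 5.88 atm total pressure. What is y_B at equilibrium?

y_B = 0.417

Let X = conversion of D (basis 1 mol D); extent of reaction ξ = X.
Species balance: n_D = 1 − X; n_C = X; n_B = X.
Total moles n_T = 1 + X.
Mole fractions y_i = n_i/n_T; Kp = p_C p_B / (p_D) with p_i = y_i·P.
Substituting and setting equal to 6.2 atm gives a polynomial in X; the root in (0,1) is X = 0.716.
Then n_B = 0.716, n_T = 1.72, so y_B = 0.417.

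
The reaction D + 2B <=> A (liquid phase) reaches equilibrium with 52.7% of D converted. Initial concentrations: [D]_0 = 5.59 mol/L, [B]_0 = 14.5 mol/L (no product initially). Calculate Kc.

Let X = conversion of D.
Concentrations: [D] = 5.59 − 5.59X; [B] = 14.5 − 11.2X; [A] = 5.59X.
At X = 0.527: [D] = 2.64, [B] = 8.61, [A] = 2.95.
Kc = [A] / ([D] [B]^2) = 0.015 (mol/L)^-2.

Kc = 0.015 (mol/L)^-2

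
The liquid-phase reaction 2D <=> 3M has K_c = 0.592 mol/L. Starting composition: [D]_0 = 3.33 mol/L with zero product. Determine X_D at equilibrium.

Let X = conversion of D; extent ξ = 3.33X/2 mol/L.
Concentrations: [D] = 3.33 − 3.33X; [M] = 5X.
K_c = [M]^3 / ([D]^2).
Solving K_c = 0.592 for X ∈ (0,1): X = 0.297.

X = 0.297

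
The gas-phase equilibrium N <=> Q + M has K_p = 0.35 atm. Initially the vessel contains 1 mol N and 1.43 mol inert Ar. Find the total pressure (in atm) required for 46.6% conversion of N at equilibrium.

Let X = conversion of N (basis 1 mol N); extent of reaction ξ = X.
Species balance: n_N = 1 − X; n_Q = X; n_M = X; n_I = 1.43 (inert).
Total moles n_T = 2.43 + X.
K_p = p_Q p_M / (p_N) with p_i = (n_i/n_T)·P.
At X = 0.466: the mole-fraction product g(X) = Π y_i^ν_i = 0.1404. Since K_p = g(X)·P^{1}, P = (K_p/g)^(1/1) = (0.35/0.1404)^(1/1) = 2.49 atm.

P = 2.49 atm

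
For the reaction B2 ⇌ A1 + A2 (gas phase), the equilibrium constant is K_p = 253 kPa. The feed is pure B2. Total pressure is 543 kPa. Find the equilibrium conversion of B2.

X = 0.564

Let X = conversion of B2 (basis 1 mol B2); extent of reaction ξ = X.
Moles: n_B2 = 1 − X; n_A1 = X; n_A2 = X.
Total moles n_T = 1 + X.
Mole fractions y_i = n_i/n_T; K_p = p_A1 p_A2 / (p_B2) with p_i = y_i·P.
Substituting and setting equal to 253 kPa gives a polynomial in X; the root in (0,1) is X = 0.564.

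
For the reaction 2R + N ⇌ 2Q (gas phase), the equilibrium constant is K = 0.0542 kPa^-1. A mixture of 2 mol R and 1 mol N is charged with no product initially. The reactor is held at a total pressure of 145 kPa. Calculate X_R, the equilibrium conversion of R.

X = 0.547

Basis: 2 mol R initially; let X = conversion of R. Extent ξ = X.
Species balance: n_R = 2 − 2X; n_N = 1 − X; n_Q = 2X.
n_T = Σnᵢ = 3 − X.
With p_i = (n_i/n_T)P, K = p_Q^2 / (p_R^2 p_N).
Equating to 0.0542 kPa^-1 and solving on 0 < X < 1: X = 0.547.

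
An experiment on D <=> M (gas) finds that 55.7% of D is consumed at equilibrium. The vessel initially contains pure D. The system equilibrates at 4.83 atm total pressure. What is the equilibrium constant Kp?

Kp = 1.26

Let X = conversion of D (basis 1 mol D); extent of reaction ξ = X.
Species balance: n_D = 1 − X; n_M = X.
n_T stays at 1 (no change in mole number).
At X = 0.557: n_D = 0.443, n_M = 0.557, n_T = 1.
p_i = (n_i/n_T)·P. Kp = p_M / (p_D) = 1.26.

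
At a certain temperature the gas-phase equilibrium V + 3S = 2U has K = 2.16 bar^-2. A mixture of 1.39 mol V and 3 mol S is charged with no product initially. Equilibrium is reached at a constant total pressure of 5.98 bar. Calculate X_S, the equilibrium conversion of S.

Take 3 mol S as basis and let X be its fractional conversion, so ξ = X.
At extent ξ: n_V = 1.39 − X; n_S = 3 − 3X; n_U = 2X.
Summing: n_T = 4.39 − 2X.
With p_i = (n_i/n_T)P, K = p_U^2 / (p_V p_S^3).
Equating to 2.16 bar^-2 and solving on 0 < X < 1: X = 0.757.

X = 0.757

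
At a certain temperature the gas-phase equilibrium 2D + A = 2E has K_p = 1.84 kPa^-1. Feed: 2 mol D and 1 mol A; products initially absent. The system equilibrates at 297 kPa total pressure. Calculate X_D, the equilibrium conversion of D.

Let X = conversion of D (basis 2 mol D); extent of reaction ξ = X.
At extent ξ: n_D = 2 − 2X; n_A = 1 − X; n_E = 2X.
Total moles n_T = 3 − X.
Mole fractions y_i = n_i/n_T; K_p = p_E^2 / (p_D^2 p_A) with p_i = y_i·P.
This yields a degree-3 equation in X; solving on (0,1), X = 0.858.

X = 0.858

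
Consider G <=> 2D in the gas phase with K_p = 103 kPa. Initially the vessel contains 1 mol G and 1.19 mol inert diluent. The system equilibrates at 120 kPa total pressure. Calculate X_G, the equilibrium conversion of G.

X = 0.526

Let X = conversion of G (basis 1 mol G); extent of reaction ξ = X.
Moles: n_G = 1 − X; n_D = 2X; n_I = 1.19 (inert).
Total moles n_T = 2.19 + X.
With p_i = (n_i/n_T)P, K_p = p_D^2 / (p_G).
Substituting and setting equal to 103 kPa gives a polynomial in X; the root in (0,1) is X = 0.526.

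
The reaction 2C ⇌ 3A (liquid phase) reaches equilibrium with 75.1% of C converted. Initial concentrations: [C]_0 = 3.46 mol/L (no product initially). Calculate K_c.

K_c = 79.8 mol/L

Let X = conversion of C.
Concentrations: [C] = 3.46 − 3.46X; [A] = 5.19X.
At X = 0.751: [C] = 0.862, [A] = 3.9.
K_c = [A]^3 / ([C]^2) = 79.8 mol/L.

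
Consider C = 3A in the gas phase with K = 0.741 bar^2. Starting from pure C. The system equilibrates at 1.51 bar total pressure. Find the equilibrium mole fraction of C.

y_C = 0.467

Basis: 1 mol C initially; let X = conversion of C. Extent ξ = X.
Species balance: n_C = 1 − X; n_A = 3X.
Total moles n_T = 1 + 2X.
Mole fractions y_i = n_i/n_T; K = p_A^3 / (p_C) with p_i = y_i·P.
Equating to 0.741 bar^2 and solving on 0 < X < 1: X = 0.276.
Then n_C = 0.724, n_T = 1.55, so y_C = 0.467.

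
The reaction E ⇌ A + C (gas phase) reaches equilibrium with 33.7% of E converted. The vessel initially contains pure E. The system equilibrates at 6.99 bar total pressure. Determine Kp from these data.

Take 1 mol E as basis and let X be its fractional conversion, so ξ = X.
Mole table: n_E = 1 − X; n_A = X; n_C = X.
n_T = Σnᵢ = 1 + X.
At X = 0.337: n_E = 0.663, n_A = 0.337, n_C = 0.337, n_T = 1.34.
p_i = (n_i/n_T)·P. Kp = p_A p_C / (p_E) = 0.896 bar.

Kp = 0.896 bar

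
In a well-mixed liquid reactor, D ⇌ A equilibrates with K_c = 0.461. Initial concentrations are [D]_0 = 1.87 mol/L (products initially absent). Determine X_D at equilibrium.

X = 0.316

Let X = conversion of D; extent ξ = 1.87·X mol/L.
Concentrations: [D] = 1.87 − 1.87X; [A] = 1.87X.
K_c = [A] / ([D]).
Solving K_c = 0.461 for X ∈ (0,1): X = 0.316.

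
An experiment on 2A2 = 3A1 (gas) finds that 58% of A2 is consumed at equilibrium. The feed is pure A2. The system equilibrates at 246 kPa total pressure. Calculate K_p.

K_p = 712 kPa

Let X = conversion of A2 (basis 1 mol A2); extent of reaction ξ = 0.5X.
Species balance: n_A2 = 1 − X; n_A1 = 1.5X.
n_T = Σnᵢ = 1 + 0.5X.
At X = 0.58: n_A2 = 0.42, n_A1 = 0.87, n_T = 1.29.
p_i = (n_i/n_T)·P. K_p = p_A1^3 / (p_A2^2) = 712 kPa.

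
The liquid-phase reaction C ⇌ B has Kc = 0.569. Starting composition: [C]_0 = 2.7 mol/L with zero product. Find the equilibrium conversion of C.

X = 0.363

Let X = conversion of C; extent ξ = 2.7·X mol/L.
Concentrations: [C] = 2.7 − 2.7X; [B] = 2.7X.
Kc = [B] / ([C]).
Solving Kc = 0.569 for X ∈ (0,1): X = 0.363.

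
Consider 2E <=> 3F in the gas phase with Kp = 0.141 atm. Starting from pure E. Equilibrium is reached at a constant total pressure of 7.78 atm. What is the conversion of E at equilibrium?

X = 0.160

Let X = conversion of E (basis 1 mol E); extent of reaction ξ = 0.5X.
Mole table: n_E = 1 − X; n_F = 1.5X.
n_T = Σnᵢ = 1 + 0.5X.
y_i = n_i/n_T, p_i = y_i·P. Kp = p_F^3 / (p_E^2).
Substituting and setting equal to 0.141 atm gives a polynomial in X; the root in (0,1) is X = 0.160.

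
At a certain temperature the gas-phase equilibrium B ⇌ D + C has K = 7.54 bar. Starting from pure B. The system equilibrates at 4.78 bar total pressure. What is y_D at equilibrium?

Let X = conversion of B (basis 1 mol B); extent of reaction ξ = X.
Moles: n_B = 1 − X; n_D = X; n_C = X.
Total moles n_T = 1 + X.
With p_i = (n_i/n_T)P, K = p_D p_C / (p_B).
Setting this equal to 7.54 bar and taking the physical root (0 < X < 1) gives X = 0.782.
Then n_D = 0.782, n_T = 1.78, so y_D = 0.439.

y_D = 0.439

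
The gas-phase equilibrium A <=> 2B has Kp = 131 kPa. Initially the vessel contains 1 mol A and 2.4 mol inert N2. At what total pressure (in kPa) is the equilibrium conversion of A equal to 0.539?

Let X = conversion of A (basis 1 mol A); extent of reaction ξ = X.
Moles: n_A = 1 − X; n_B = 2X; n_I = 2.4 (inert).
Total moles n_T = 3.4 + X.
Kp = p_B^2 / (p_A) with p_i = (n_i/n_T)·P.
At X = 0.539: the mole-fraction product g(X) = Π y_i^ν_i = 0.64. Since Kp = g(X)·P^{1}, P = (Kp/g)^(1/1) = (131/0.64)^(1/1) = 205 kPa.

P = 205 kPa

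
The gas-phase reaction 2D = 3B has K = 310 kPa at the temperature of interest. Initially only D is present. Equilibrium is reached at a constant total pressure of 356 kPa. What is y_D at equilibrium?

Let X = conversion of D (basis 1 mol D); extent of reaction ξ = 0.5X.
Moles: n_D = 1 − X; n_B = 1.5X.
n_T = Σnᵢ = 1 + 0.5X.
With p_i = (n_i/n_T)P, K = p_B^3 / (p_D^2).
This yields a degree-3 equation in X; solving on (0,1), X = 0.455.
Then n_D = 0.545, n_T = 1.23, so y_D = 0.444.

y_D = 0.444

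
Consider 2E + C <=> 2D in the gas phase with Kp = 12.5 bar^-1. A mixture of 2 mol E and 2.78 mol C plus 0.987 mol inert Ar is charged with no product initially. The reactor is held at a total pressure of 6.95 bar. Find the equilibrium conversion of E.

Take 2 mol E as basis and let X be its fractional conversion, so ξ = X.
Moles: n_E = 2 − 2X; n_C = 2.78 − X; n_D = 2X; n_I = 0.987 (inert).
Total moles n_T = 5.77 − X.
y_i = n_i/n_T, p_i = y_i·P. Kp = p_D^2 / (p_E^2 p_C).
Substituting and setting equal to 12.5 bar^-1 gives a polynomial in X; the root in (0,1) is X = 0.854.

X = 0.854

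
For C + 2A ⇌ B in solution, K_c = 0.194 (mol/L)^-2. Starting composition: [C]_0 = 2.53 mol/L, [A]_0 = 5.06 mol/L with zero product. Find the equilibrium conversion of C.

Let X = conversion of C; extent ξ = 2.53·X mol/L.
Concentrations: [C] = 2.53 − 2.53X; [A] = 5.06 − 5.06X; [B] = 2.53X.
K_c = [B] / ([C] [A]^2).
Setting equal to 0.194 and solving for X on (0,1) gives X = 0.527.

X = 0.527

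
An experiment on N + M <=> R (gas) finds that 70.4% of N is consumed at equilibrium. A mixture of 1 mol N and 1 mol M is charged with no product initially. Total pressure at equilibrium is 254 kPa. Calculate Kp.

Basis: 1 mol N initially; let X = conversion of N. Extent ξ = X.
At extent ξ: n_N = 1 − X; n_M = 1 − X; n_R = X.
Total moles n_T = 2 − X.
At X = 0.704: n_N = 0.296, n_M = 0.296, n_R = 0.704, n_T = 1.3.
p_i = (n_i/n_T)·P. Kp = p_R / (p_N p_M) = 0.041 kPa^-1.

Kp = 0.041 kPa^-1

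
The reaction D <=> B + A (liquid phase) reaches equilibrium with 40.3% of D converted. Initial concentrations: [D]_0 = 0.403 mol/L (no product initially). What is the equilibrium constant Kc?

Let X = conversion of D.
Concentrations: [D] = 0.403 − 0.403X; [B] = 0.403X; [A] = 0.403X.
At X = 0.403: [D] = 0.241, [B] = 0.162, [A] = 0.162.
Kc = [B] [A] / ([D]) = 0.11 mol/L.

Kc = 0.11 mol/L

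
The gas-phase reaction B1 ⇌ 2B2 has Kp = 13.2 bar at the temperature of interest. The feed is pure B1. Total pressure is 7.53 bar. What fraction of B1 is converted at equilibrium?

X = 0.552

Take 1 mol B1 as basis and let X be its fractional conversion, so ξ = X.
At extent ξ: n_B1 = 1 − X; n_B2 = 2X.
Total moles n_T = 1 + X.
With p_i = (n_i/n_T)P, Kp = p_B2^2 / (p_B1).
Setting this equal to 13.2 bar and taking the physical root (0 < X < 1) gives X = 0.552.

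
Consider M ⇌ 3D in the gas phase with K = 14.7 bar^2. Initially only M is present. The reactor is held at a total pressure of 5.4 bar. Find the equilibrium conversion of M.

X = 0.325

Let X = conversion of M (basis 1 mol M); extent of reaction ξ = X.
Mole table: n_M = 1 − X; n_D = 3X.
n_T = Σnᵢ = 1 + 2X.
y_i = n_i/n_T, p_i = y_i·P. K = p_D^3 / (p_M).
This yields a degree-3 equation in X; solving on (0,1), X = 0.325.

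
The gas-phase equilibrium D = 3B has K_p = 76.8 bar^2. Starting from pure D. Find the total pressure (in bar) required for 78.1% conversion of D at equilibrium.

P = 2.93 bar

Take 1 mol D as basis and let X be its fractional conversion, so ξ = X.
Mole table: n_D = 1 − X; n_B = 3X.
n_T = Σnᵢ = 1 + 2X.
K_p = p_B^3 / (p_D) with p_i = (n_i/n_T)·P.
At X = 0.781: the mole-fraction product g(X) = Π y_i^ν_i = 8.948. Since K_p = g(X)·P^{2}, P = (K_p/g)^(1/2) = (76.8/8.948)^(1/2) = 2.93 bar.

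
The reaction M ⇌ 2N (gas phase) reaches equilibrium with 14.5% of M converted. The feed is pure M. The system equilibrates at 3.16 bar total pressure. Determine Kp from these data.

Take 1 mol M as basis and let X be its fractional conversion, so ξ = X.
Moles: n_M = 1 − X; n_N = 2X.
Total moles n_T = 1 + X.
At X = 0.145: n_M = 0.855, n_N = 0.29, n_T = 1.15.
p_i = (n_i/n_T)·P. Kp = p_N^2 / (p_M) = 0.271 bar.

Kp = 0.271 bar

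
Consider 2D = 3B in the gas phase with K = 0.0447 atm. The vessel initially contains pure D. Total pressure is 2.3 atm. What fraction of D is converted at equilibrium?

Take 1 mol D as basis and let X be its fractional conversion, so ξ = 0.5X.
Mole table: n_D = 1 − X; n_B = 1.5X.
Summing: n_T = 1 + 0.5X.
Mole fractions y_i = n_i/n_T; K = p_B^3 / (p_D^2) with p_i = y_i·P.
This yields a degree-3 equation in X; solving on (0,1), X = 0.163.

X = 0.163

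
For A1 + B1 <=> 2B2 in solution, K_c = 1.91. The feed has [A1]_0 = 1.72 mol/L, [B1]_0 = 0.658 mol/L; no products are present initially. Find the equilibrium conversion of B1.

X = 0.610

Let X = conversion of B1; extent ξ = 0.658·X mol/L.
Concentrations: [A1] = 1.72 − 0.658X; [B1] = 0.658 − 0.658X; [B2] = 1.32X.
K_c = [B2]^2 / ([A1] [B1]).
This equals 1.91 at X = 0.610 (the root in 0 < X < 1).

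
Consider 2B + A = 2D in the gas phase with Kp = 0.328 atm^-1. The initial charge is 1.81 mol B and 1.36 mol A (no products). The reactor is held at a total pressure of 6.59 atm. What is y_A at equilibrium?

Basis: 1.81 mol B initially; let X = conversion of B. Extent ξ = 0.905X.
Mole table: n_B = 1.81 − 1.81X; n_A = 1.36 − 0.905X; n_D = 1.81X.
n_T = Σnᵢ = 3.17 − 0.905X.
With p_i = (n_i/n_T)P, Kp = p_D^2 / (p_B^2 p_A).
Equating to 0.328 atm^-1 and solving on 0 < X < 1: X = 0.462.
Then n_A = 0.942, n_T = 2.75, so y_A = 0.342.

y_A = 0.342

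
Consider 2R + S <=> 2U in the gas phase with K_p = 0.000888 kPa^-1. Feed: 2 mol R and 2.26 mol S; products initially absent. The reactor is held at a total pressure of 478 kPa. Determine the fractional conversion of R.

X = 0.314

Take 2 mol R as basis and let X be its fractional conversion, so ξ = X.
Mole table: n_R = 2 − 2X; n_S = 2.26 − X; n_U = 2X.
Total moles n_T = 4.26 − X.
Mole fractions y_i = n_i/n_T; K_p = p_U^2 / (p_R^2 p_S) with p_i = y_i·P.
Setting this equal to 0.000888 kPa^-1 and taking the physical root (0 < X < 1) gives X = 0.314.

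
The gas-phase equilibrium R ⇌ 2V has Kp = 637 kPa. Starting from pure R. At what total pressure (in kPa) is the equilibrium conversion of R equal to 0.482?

P = 526 kPa

Basis: 1 mol R initially; let X = conversion of R. Extent ξ = X.
At extent ξ: n_R = 1 − X; n_V = 2X.
Total moles n_T = 1 + X.
Kp = p_V^2 / (p_R) with p_i = (n_i/n_T)·P.
At X = 0.482: the mole-fraction product g(X) = Π y_i^ν_i = 1.211. Since Kp = g(X)·P^{1}, P = (Kp/g)^(1/1) = (637/1.211)^(1/1) = 526 kPa.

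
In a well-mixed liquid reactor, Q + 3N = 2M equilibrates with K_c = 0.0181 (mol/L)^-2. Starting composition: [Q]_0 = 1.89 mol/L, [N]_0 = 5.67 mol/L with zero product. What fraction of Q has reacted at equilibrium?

X = 0.312

Let X = conversion of Q; extent ξ = 1.89·X mol/L.
Concentrations: [Q] = 1.89 − 1.89X; [N] = 5.67 − 5.67X; [M] = 3.78X.
K_c = [M]^2 / ([Q] [N]^3).
Setting equal to 0.0181 and solving for X on (0,1) gives X = 0.312.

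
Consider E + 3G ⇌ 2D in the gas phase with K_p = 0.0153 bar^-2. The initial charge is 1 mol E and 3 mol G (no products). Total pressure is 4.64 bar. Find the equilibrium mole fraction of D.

y_D = 0.138

Let X = conversion of E (basis 1 mol E); extent of reaction ξ = X.
At extent ξ: n_E = 1 − X; n_G = 3 − 3X; n_D = 2X.
Summing: n_T = 4 − 2X.
With p_i = (n_i/n_T)P, K_p = p_D^2 / (p_E p_G^3).
Substituting and setting equal to 0.0153 bar^-2 gives a polynomial in X; the root in (0,1) is X = 0.243.
Then n_D = 0.486, n_T = 3.51, so y_D = 0.138.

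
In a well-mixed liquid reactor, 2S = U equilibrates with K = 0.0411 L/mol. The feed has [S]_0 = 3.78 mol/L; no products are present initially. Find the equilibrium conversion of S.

Let X = conversion of S; extent ξ = 3.78X/2 mol/L.
Concentrations: [S] = 3.78 − 3.78X; [U] = 1.89X.
K = [U] / ([S]^2).
Solving K = 0.0411 for X ∈ (0,1): X = 0.199.

X = 0.199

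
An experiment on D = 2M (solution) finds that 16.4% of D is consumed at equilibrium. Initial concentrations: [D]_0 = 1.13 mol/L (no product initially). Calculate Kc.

Kc = 0.145 mol/L

Let X = conversion of D.
Concentrations: [D] = 1.13 − 1.13X; [M] = 2.26X.
At X = 0.164: [D] = 0.945, [M] = 0.371.
Kc = [M]^2 / ([D]) = 0.145 mol/L.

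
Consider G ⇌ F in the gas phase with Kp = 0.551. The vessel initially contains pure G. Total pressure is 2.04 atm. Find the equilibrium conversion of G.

Basis: 1 mol G initially; let X = conversion of G. Extent ξ = X.
Moles: n_G = 1 − X; n_F = X.
n_T stays at 1 (no change in mole number).
y_i = n_i/n_T, p_i = y_i·P. Kp = p_F / (p_G).
Substituting and setting equal to 0.551 gives a polynomial in X; the root in (0,1) is X = 0.355.

X = 0.355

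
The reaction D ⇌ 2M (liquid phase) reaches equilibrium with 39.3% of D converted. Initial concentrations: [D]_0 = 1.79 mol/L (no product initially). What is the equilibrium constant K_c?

Let X = conversion of D.
Concentrations: [D] = 1.79 − 1.79X; [M] = 3.58X.
At X = 0.393: [D] = 1.09, [M] = 1.41.
K_c = [M]^2 / ([D]) = 1.82 mol/L.

K_c = 1.82 mol/L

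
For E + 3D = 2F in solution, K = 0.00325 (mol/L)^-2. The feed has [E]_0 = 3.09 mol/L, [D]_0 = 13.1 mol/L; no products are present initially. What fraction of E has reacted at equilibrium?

X = 0.379

Let X = conversion of E; extent ξ = 3.09·X mol/L.
Concentrations: [E] = 3.09 − 3.09X; [D] = 13.1 − 9.27X; [F] = 6.18X.
K = [F]^2 / ([E] [D]^3).
This equals 0.00325 at X = 0.379 (the root in 0 < X < 1).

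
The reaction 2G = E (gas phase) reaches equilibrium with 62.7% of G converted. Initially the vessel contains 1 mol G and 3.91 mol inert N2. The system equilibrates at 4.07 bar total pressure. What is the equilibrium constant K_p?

Let X = conversion of G (basis 1 mol G); extent of reaction ξ = 0.5X.
At extent ξ: n_G = 1 − X; n_E = 0.5X; n_I = 3.91 (inert).
n_T = Σnᵢ = 4.91 − 0.5X.
At X = 0.627: n_G = 0.373, n_E = 0.314, n_T = 4.6.
p_i = (n_i/n_T)·P. K_p = p_E / (p_G^2) = 2.54 bar^-1.

K_p = 2.54 bar^-1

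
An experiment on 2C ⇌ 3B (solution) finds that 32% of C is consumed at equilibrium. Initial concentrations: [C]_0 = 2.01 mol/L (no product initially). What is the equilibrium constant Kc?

Kc = 0.481 mol/L

Let X = conversion of C.
Concentrations: [C] = 2.01 − 2.01X; [B] = 3.01X.
At X = 0.32: [C] = 1.37, [B] = 0.965.
Kc = [B]^3 / ([C]^2) = 0.481 mol/L.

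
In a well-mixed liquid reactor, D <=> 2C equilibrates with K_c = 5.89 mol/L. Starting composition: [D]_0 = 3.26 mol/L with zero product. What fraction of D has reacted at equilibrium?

X = 0.483

Let X = conversion of D; extent ξ = 3.26·X mol/L.
Concentrations: [D] = 3.26 − 3.26X; [C] = 6.52X.
K_c = [C]^2 / ([D]).
This equals 5.89 at X = 0.483 (the root in 0 < X < 1).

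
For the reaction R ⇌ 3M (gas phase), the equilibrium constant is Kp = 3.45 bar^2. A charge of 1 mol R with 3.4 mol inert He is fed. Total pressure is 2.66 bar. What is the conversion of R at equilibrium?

Take 1 mol R as basis and let X be its fractional conversion, so ξ = X.
Mole table: n_R = 1 − X; n_M = 3X; n_I = 3.4 (inert).
n_T = Σnᵢ = 4.4 + 2X.
y_i = n_i/n_T, p_i = y_i·P. Kp = p_M^3 / (p_R).
Setting this equal to 3.45 bar^2 and taking the physical root (0 < X < 1) gives X = 0.607.

X = 0.607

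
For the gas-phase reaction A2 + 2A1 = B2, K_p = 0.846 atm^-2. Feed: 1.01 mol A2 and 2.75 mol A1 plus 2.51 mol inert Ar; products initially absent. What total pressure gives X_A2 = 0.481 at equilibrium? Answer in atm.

P = 3.12 atm

Basis: 1.01 mol A2 initially; let X = conversion of A2. Extent ξ = 1.01X.
Moles: n_A2 = 1.01 − 1.01X; n_A1 = 2.75 − 2.02X; n_B2 = 1.01X; n_I = 2.51 (inert).
n_T = Σnᵢ = 6.27 − 2.02X.
K_p = p_B2 / (p_A2 p_A1^2) with p_i = (n_i/n_T)·P.
At X = 0.481: the mole-fraction product g(X) = Π y_i^ν_i = 8.226. Since K_p = g(X)·P^{-2}, P = (g/K_p)^(1/2) = (8.226/0.846)^(1/2) = 3.12 atm.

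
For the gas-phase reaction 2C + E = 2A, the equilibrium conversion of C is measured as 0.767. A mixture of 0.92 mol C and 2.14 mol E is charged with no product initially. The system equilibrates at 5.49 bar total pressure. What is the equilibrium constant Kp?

Kp = 2.99 bar^-1

Take 0.92 mol C as basis and let X be its fractional conversion, so ξ = 0.46X.
Mole table: n_C = 0.92 − 0.92X; n_E = 2.14 − 0.46X; n_A = 0.92X.
Total moles n_T = 3.06 − 0.46X.
At X = 0.767: n_C = 0.214, n_E = 1.79, n_A = 0.706, n_T = 2.71.
p_i = (n_i/n_T)·P. Kp = p_A^2 / (p_C^2 p_E) = 2.99 bar^-1.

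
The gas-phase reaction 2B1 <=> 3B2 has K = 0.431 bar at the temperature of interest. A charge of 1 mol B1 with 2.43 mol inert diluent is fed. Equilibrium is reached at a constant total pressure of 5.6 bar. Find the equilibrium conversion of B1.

X = 0.332

Let X = conversion of B1 (basis 1 mol B1); extent of reaction ξ = 0.5X.
Species balance: n_B1 = 1 − X; n_B2 = 1.5X; n_I = 2.43 (inert).
Summing: n_T = 3.43 + 0.5X.
With p_i = (n_i/n_T)P, K = p_B2^3 / (p_B1^2).
Equating to 0.431 bar and solving on 0 < X < 1: X = 0.332.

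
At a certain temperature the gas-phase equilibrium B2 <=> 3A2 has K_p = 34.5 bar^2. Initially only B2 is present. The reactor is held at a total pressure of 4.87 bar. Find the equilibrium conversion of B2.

X = 0.476

Let X = conversion of B2 (basis 1 mol B2); extent of reaction ξ = X.
Moles: n_B2 = 1 − X; n_A2 = 3X.
n_T = Σnᵢ = 1 + 2X.
With p_i = (n_i/n_T)P, K_p = p_A2^3 / (p_B2).
This yields a degree-3 equation in X; solving on (0,1), X = 0.476.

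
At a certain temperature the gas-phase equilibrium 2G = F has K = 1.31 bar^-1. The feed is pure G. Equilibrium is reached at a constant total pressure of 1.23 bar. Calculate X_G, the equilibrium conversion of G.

X = 0.634

Take 1 mol G as basis and let X be its fractional conversion, so ξ = 0.5X.
Species balance: n_G = 1 − X; n_F = 0.5X.
Summing: n_T = 1 − 0.5X.
y_i = n_i/n_T, p_i = y_i·P. K = p_F / (p_G^2).
Substituting and setting equal to 1.31 bar^-1 gives a polynomial in X; the root in (0,1) is X = 0.634.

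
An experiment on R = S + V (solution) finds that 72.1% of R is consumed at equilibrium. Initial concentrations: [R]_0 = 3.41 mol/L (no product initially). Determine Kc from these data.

Kc = 6.35 mol/L

Let X = conversion of R.
Concentrations: [R] = 3.41 − 3.41X; [S] = 3.41X; [V] = 3.41X.
At X = 0.721: [R] = 0.951, [S] = 2.46, [V] = 2.46.
Kc = [S] [V] / ([R]) = 6.35 mol/L.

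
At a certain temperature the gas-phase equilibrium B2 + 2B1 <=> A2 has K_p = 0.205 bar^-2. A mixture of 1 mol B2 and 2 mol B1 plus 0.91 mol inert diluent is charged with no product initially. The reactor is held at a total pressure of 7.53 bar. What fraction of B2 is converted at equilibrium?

Basis: 1 mol B2 initially; let X = conversion of B2. Extent ξ = X.
At extent ξ: n_B2 = 1 − X; n_B1 = 2 − 2X; n_A2 = X; n_I = 0.91 (inert).
n_T = Σnᵢ = 3.91 − 2X.
y_i = n_i/n_T, p_i = y_i·P. K_p = p_A2 / (p_B2 p_B1^2).
This yields a degree-3 equation in X; solving on (0,1), X = 0.546.

X = 0.546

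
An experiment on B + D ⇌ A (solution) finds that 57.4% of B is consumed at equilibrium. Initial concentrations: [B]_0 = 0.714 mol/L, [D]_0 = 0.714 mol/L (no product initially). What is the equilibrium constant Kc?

Let X = conversion of B.
Concentrations: [B] = 0.714 − 0.714X; [D] = 0.714 − 0.714X; [A] = 0.714X.
At X = 0.574: [B] = 0.304, [D] = 0.304, [A] = 0.41.
Kc = [A] / ([B] [D]) = 4.43 L/mol.

Kc = 4.43 L/mol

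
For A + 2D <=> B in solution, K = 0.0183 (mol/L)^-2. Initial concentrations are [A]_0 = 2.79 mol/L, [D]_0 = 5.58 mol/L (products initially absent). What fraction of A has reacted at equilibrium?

X = 0.245

Let X = conversion of A; extent ξ = 2.79·X mol/L.
Concentrations: [A] = 2.79 − 2.79X; [D] = 5.58 − 5.58X; [B] = 2.79X.
K = [B] / ([A] [D]^2).
Equating to 0.0183 (mol/L)^-2: the physical root is X = 0.245.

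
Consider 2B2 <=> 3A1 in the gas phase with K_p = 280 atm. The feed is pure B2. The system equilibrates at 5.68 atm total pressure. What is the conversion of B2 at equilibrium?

Let X = conversion of B2 (basis 1 mol B2); extent of reaction ξ = 0.5X.
At extent ξ: n_B2 = 1 − X; n_A1 = 1.5X.
Total moles n_T = 1 + 0.5X.
y_i = n_i/n_T, p_i = y_i·P. K_p = p_A1^3 / (p_B2^2).
This yields a degree-3 equation in X; solving on (0,1), X = 0.833.

X = 0.833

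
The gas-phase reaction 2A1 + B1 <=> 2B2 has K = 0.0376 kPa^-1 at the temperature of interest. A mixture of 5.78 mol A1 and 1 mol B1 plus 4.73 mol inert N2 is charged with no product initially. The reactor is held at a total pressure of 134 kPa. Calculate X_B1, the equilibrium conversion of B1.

Basis: 1 mol B1 initially; let X = conversion of B1. Extent ξ = X.
Species balance: n_A1 = 5.78 − 2X; n_B1 = 1 − X; n_B2 = 2X; n_I = 4.73 (inert).
Total moles n_T = 11.5 − X.
With p_i = (n_i/n_T)P, K = p_B2^2 / (p_A1^2 p_B1).
Equating to 0.0376 kPa^-1 and solving on 0 < X < 1: X = 0.744.

X = 0.744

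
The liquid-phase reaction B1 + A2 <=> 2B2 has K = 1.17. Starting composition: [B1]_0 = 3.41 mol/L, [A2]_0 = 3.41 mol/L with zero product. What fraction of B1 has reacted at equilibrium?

Let X = conversion of B1; extent ξ = 3.41·X mol/L.
Concentrations: [B1] = 3.41 − 3.41X; [A2] = 3.41 − 3.41X; [B2] = 6.82X.
K = [B2]^2 / ([B1] [A2]).
Setting equal to 1.17 and solving for X on (0,1) gives X = 0.351.

X = 0.351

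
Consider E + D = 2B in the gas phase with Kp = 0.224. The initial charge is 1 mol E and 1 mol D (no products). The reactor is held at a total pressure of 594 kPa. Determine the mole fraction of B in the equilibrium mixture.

Basis: 1 mol E initially; let X = conversion of E. Extent ξ = X.
Species balance: n_E = 1 − X; n_D = 1 − X; n_B = 2X.
Since Δν = 0, n_T = 2 throughout.
With p_i = (n_i/n_T)P, Kp = p_B^2 / (p_E p_D).
This yields a degree-2 equation in X; solving on (0,1), X = 0.191.
Then n_B = 0.383, n_T = 2, so y_B = 0.191.

y_B = 0.191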